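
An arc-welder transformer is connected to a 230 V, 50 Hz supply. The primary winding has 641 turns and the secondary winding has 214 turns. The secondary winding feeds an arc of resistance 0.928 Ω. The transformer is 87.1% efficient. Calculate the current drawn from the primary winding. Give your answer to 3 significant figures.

I_p ≈ 31.7 A

V_s = 230 × 214/641 = 76.786 V.
I_s = V_s/R = 76.786/0.928 = 82.744 A.
P_out = V_s I_s = 76.786 × 82.744 = 6353.6 W.
P_in = P_out/η = 6353.6/0.871 = 7294.6 W.
I_p = P_in/V_p = 7294.6/230 = 31.7 A.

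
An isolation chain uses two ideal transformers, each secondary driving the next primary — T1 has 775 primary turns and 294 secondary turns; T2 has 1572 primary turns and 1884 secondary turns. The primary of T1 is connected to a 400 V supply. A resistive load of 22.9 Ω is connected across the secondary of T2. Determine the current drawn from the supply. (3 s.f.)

After T1: V = 400.00 × 294/775 = 151.74 V.
After T2: V = 151.74 × 1884/1572 = 181.86 V.
I_load = 181.86/22.9 = 7.9414 A, so P_out = 181.86 × 7.9414 = 1444.2 W.
All ideal ⇒ P_in = P_out, so I_supply = 1444.2/400 = 3.61 A.

I_supply ≈ 3.61 A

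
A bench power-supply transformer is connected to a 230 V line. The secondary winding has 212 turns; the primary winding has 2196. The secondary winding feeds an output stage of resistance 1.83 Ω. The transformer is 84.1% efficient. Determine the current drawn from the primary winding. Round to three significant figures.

I_p ≈ 1.39 A

V_s = 230 × 212/2196 = 22.204 V.
I_s = V_s/R = 22.204/1.83 = 12.133 A.
P_out = V_s I_s = 22.204 × 12.133 = 269.41 W.
P_in = P_out/η = 269.41/0.841 = 320.34 W.
I_p = P_in/V_p = 320.34/230 = 1.39 A.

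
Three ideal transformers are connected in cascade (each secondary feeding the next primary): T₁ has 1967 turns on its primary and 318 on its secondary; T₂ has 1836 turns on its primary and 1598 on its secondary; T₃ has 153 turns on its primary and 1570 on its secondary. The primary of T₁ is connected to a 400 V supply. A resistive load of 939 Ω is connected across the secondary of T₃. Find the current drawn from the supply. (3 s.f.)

I_supply ≈ 0.888 A

After T₁: V = 400.00 × 318/1967 = 64.667 V.
After T₂: V = 64.667 × 1598/1836 = 56.284 V.
After T₃: V = 56.284 × 1570/153 = 577.56 V.
I_load = 577.56/939 = 0.61508 A, so P_out = 577.56 × 0.61508 = 355.24 W.
All ideal ⇒ P_in = P_out, so I_supply = 355.24/400 = 0.888 A.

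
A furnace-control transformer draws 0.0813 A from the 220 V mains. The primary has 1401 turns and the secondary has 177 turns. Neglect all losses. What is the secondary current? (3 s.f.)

I_s ≈ 0.644 A

I_s/I_p = N_p/N_s, so I_s = 0.0813 × 1401/177 = 0.644 A.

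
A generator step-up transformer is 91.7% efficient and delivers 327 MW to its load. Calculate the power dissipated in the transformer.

P_in = P_out/η = 3.27×10^8/0.917 = 3.56598×10^8 W.
P_loss = P_in − P_out = 3.56598×10^8 − 3.27×10^8 = 2.96×10^7 W.

P_loss ≈ 2.96×10^7 W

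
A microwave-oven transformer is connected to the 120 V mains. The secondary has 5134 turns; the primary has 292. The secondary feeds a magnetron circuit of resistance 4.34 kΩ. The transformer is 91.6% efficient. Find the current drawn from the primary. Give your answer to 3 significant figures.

I_p ≈ 9.33 A

V_s = 120 × 5134/292 = 2109.9 V.
I_s = V_s/R = 2109.9/4340 = 0.48614 A.
P_out = V_s I_s = 2109.9 × 0.48614 = 1025.7 W.
P_in = P_out/η = 1025.7/0.916 = 1119.8 W.
I_p = P_in/V_p = 1119.8/120 = 9.33 A.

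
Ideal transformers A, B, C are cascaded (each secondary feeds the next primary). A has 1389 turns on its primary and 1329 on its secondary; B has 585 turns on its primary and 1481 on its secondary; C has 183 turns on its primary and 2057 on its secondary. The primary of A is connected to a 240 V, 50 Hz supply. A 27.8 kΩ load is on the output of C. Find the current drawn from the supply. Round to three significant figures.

I_supply ≈ 6.40 A

After A: V = 240.00 × 1329/1389 = 229.63 V.
After B: V = 229.63 × 1481/585 = 581.34 V.
After C: V = 581.34 × 2057/183 = 6534.6 V.
I_load = 6534.6/27800 = 0.23506 A, so P_out = 6534.6 × 0.23506 = 1536.0 W.
All ideal ⇒ P_in = P_out, so I_supply = 1536.0/240 = 6.40 A.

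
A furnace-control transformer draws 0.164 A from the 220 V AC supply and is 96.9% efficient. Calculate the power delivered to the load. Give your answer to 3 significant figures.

P_in = V_p I_p = 220 × 0.164 = 36.080 W.
P_out = η P_in = 0.969 × 36.080 = 35.0 W.

P_out ≈ 35.0 W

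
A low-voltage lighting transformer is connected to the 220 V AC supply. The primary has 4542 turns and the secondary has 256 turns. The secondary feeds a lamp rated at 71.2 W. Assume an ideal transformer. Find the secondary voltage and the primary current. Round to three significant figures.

V_s ≈ 12.4 V, I_p ≈ 0.324 A

V_s = V_p × N_s/N_p = 220 × 256/4542 = 12.400 V.
I_s = P/V_s = 71.2/12.400 = 5.7420 A.
I_p = I_s × N_s/N_p = 5.7420 × 256/4542 = 0.324 A.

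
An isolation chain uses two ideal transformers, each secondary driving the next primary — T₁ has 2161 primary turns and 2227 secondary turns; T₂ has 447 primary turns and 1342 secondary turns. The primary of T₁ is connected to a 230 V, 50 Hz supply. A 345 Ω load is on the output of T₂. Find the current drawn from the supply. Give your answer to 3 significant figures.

I_supply ≈ 6.38 A

After T₁: V = 230.00 × 2227/2161 = 237.02 V.
After T₂: V = 237.02 × 1342/447 = 711.60 V.
I_load = 711.60/345 = 2.0626 A, so P_out = 711.60 × 2.0626 = 1467.8 W.
All ideal ⇒ P_in = P_out, so I_supply = 1467.8/230 = 6.38 A.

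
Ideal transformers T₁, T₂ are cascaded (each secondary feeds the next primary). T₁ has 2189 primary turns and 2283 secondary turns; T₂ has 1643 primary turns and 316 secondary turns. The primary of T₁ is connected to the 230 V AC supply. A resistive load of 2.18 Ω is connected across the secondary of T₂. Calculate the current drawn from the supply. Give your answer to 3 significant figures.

I_supply ≈ 4.25 A

After T₁: V = 230.00 × 2283/2189 = 239.88 V.
After T₂: V = 239.88 × 316/1643 = 46.136 V.
I_load = 46.136/2.18 = 21.163 A, so P_out = 46.136 × 21.163 = 976.38 W.
All ideal ⇒ P_in = P_out, so I_supply = 976.38/230 = 4.25 A.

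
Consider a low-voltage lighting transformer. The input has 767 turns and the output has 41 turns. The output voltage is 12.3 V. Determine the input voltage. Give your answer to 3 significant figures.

V_in ≈ 230 V

V_in/V_out = N_in/N_out, so V_in = 12.3 × 767/41 = 230 V.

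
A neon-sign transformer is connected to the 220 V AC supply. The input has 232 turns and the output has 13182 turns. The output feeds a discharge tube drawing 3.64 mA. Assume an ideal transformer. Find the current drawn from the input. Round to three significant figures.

I_in ≈ 0.207 A

For an ideal transformer I_in N_in = I_out N_out, so I_in = 0.00364 × 13182/232 = 0.207 A.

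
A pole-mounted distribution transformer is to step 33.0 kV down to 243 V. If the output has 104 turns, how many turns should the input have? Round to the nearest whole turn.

N_in = 14123 turns

N_in/N_out = V_in/V_out, so N_in = 104 × 33000/243 = 14123.5 ≈ 14123 turns.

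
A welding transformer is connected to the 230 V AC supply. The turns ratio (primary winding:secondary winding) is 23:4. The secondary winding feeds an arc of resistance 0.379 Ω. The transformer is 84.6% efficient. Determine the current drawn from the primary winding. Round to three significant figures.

V_s = 230 × 4/23 = 40.000 V.
I_s = V_s/R = 40.000/0.379 = 105.54 A.
P_out = V_s I_s = 40.000 × 105.54 = 4221.6 W.
P_in = P_out/η = 4221.6/0.846 = 4990.1 W.
I_p = P_in/V_p = 4990.1/230 = 21.7 A.

I_p ≈ 21.7 A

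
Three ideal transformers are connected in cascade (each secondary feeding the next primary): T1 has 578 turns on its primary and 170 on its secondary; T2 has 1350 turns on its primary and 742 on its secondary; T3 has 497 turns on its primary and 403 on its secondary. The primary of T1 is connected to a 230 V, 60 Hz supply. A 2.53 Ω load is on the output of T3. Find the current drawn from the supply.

After T1: V = 230.00 × 170/578 = 67.647 V.
After T2: V = 67.647 × 742/1350 = 37.181 V.
After T3: V = 37.181 × 403/497 = 30.149 V.
I_load = 30.149/2.53 = 11.916 A, so P_out = 30.149 × 11.916 = 359.26 W.
All ideal ⇒ P_in = P_out, so I_supply = 359.26/230 = 1.56 A.

I_supply ≈ 1.56 A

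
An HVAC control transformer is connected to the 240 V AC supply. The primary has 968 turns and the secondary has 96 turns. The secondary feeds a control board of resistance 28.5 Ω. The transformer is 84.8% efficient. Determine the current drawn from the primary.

I_p ≈ 0.0977 A

V_s = 240 × 96/968 = 23.802 V.
I_s = V_s/R = 23.802/28.5 = 0.83515 A.
P_out = V_s I_s = 23.802 × 0.83515 = 19.878 W.
P_in = P_out/η = 19.878/0.848 = 23.441 W.
I_p = P_in/V_p = 23.441/240 = 0.0977 A.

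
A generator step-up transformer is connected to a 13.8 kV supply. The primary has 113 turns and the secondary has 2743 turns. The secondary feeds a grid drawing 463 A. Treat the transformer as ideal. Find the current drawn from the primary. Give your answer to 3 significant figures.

I_p ≈ 11200 A

For an ideal transformer I_p N_p = I_s N_s, so I_p = 463 × 2743/113 = 11200 A.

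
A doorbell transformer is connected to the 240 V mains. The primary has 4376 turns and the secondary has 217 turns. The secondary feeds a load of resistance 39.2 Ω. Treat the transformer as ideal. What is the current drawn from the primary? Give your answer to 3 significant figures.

V_s = V_p × N_s/N_p = 240 × 217/4376 = 11.901 V.
I_s = V_s/R = 11.901/39.2 = 0.30360 A.
For an ideal transformer I_p N_p = I_s N_s, so I_p = 0.30360 × 217/4376 = 0.0151 A.

I_p ≈ 0.0151 A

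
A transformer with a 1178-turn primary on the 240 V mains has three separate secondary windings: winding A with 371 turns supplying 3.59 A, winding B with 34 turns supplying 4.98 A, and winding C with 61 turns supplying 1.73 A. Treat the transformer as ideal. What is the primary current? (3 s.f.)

V_A = 240 × 371/1178 = 75.586 V; V_B = 240 × 34/1178 = 6.9270 V; V_C = 240 × 61/1178 = 12.428 V.
P_out = V_A I_A + V_B I_B + V_C I_C = 75.586×3.59 + 6.9270×4.98 + 12.428×1.73 = 271.35 + 34.496 + 21.500 = 327.35 W.
Ideal ⇒ P_in = P_out, so I_p = P_out/V_p = 327.35/240 = 1.36 A.

I_p ≈ 1.36 A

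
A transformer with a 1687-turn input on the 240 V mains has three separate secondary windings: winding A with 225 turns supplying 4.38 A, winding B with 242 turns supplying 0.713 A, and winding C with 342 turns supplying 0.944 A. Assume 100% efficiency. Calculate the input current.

I_in ≈ 0.878 A

V_A = 240 × 225/1687 = 32.009 V; V_B = 240 × 242/1687 = 34.428 V; V_C = 240 × 342/1687 = 48.654 V.
P_out = V_A I_A + V_B I_B + V_C I_C = 32.009×4.38 + 34.428×0.713 + 48.654×0.944 = 140.20 + 24.547 + 45.930 = 210.68 W.
Ideal ⇒ P_in = P_out, so I_in = P_out/V_in = 210.68/240 = 0.878 A.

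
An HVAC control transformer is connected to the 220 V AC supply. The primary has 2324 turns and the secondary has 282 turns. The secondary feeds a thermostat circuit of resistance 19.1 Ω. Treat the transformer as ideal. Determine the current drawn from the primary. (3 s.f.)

I_p ≈ 0.170 A

V_s = V_p × N_s/N_p = 220 × 282/2324 = 26.695 V.
I_s = V_s/R = 26.695/19.1 = 1.3977 A.
For an ideal transformer I_p N_p = I_s N_s, so I_p = 1.3977 × 282/2324 = 0.170 A.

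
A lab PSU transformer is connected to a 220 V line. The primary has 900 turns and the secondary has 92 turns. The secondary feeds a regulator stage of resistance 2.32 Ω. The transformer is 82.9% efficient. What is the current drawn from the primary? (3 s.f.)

V_s = 220 × 92/900 = 22.489 V.
I_s = V_s/R = 22.489/2.32 = 9.6935 A.
P_out = V_s I_s = 22.489 × 9.6935 = 218.00 W.
P_in = P_out/η = 218.00/0.829 = 262.96 W.
I_p = P_in/V_p = 262.96/220 = 1.20 A.

I_p ≈ 1.20 A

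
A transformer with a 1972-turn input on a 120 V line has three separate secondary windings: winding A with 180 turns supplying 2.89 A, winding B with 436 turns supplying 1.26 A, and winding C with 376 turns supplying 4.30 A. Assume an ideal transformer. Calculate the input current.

V_A = 120 × 180/1972 = 10.953 V; V_B = 120 × 436/1972 = 26.531 V; V_C = 120 × 376/1972 = 22.880 V.
P_out = V_A I_A + V_B I_B + V_C I_C = 10.953×2.89 + 26.531×1.26 + 22.880×4.30 = 31.655 + 33.430 + 98.385 = 163.47 W.
Ideal ⇒ P_in = P_out, so I_in = P_out/V_in = 163.47/120 = 1.36 A.

I_in ≈ 1.36 A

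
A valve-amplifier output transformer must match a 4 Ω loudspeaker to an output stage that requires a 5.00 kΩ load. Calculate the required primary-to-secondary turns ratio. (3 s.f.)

Z_p/Z_s = (N_p/N_s)², so N_p/N_s = √(5000/4) = √1250 = 35.4.

N_p/N_s ≈ 35.4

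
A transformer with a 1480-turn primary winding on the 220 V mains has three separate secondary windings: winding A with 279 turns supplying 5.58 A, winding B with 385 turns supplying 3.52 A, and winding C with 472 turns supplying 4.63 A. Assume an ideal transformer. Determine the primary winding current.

I_p ≈ 3.44 A

V_A = 220 × 279/1480 = 41.473 V; V_B = 220 × 385/1480 = 57.230 V; V_C = 220 × 472/1480 = 70.162 V.
P_out = V_A I_A + V_B I_B + V_C I_C = 41.473×5.58 + 57.230×3.52 + 70.162×4.63 = 231.42 + 201.45 + 324.85 = 757.72 W.
Ideal ⇒ P_in = P_out, so I_p = P_out/V_p = 757.72/220 = 3.44 A.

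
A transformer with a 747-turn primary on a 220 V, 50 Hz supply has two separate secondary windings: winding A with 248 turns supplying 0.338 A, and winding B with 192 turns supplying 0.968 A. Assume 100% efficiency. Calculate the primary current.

I_p ≈ 0.361 A

V_A = 220 × 248/747 = 73.039 V; V_B = 220 × 192/747 = 56.546 V.
P_out = V_A I_A + V_B I_B = 73.039×0.338 + 56.546×0.968 = 24.687 + 54.737 = 79.424 W.
Ideal ⇒ P_in = P_out, so I_p = P_out/V_p = 79.424/220 = 0.361 A.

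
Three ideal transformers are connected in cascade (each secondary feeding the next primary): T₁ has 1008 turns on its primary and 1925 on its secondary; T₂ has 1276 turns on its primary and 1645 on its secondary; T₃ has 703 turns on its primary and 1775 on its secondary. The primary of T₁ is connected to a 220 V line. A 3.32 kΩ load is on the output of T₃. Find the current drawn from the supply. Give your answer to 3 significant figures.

I_supply ≈ 2.56 A

Secondary of T₁: V = 220.00 × 1925/1008 = 420.14 V.
Secondary of T₂: V = 420.14 × 1645/1276 = 541.64 V.
Secondary of T₃: V = 541.64 × 1775/703 = 1367.6 V.
I_load = 1367.6/3320 = 0.41192 A, so P_out = 1367.6 × 0.41192 = 563.33 W.
All ideal ⇒ P_in = P_out, so I_supply = 563.33/220 = 2.56 A.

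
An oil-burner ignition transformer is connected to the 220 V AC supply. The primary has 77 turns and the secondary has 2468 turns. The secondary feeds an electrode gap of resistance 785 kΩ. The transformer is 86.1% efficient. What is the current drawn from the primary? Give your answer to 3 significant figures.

V_s = 220 × 2468/77 = 7051.4 V.
I_s = V_s/R = 7051.4/785000 = 0.0089827 A.
P_out = V_s I_s = 7051.4 × 0.0089827 = 63.341 W.
P_in = P_out/η = 63.341/0.861 = 73.567 W.
I_p = P_in/V_p = 73.567/220 = 0.334 A.

I_p ≈ 0.334 A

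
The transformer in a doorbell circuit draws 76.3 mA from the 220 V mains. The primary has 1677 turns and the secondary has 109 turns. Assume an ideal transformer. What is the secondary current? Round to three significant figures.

I_s/I_p = N_p/N_s, so I_s = 0.0763 × 1677/109 = 1.17 A.

I_s ≈ 1.17 A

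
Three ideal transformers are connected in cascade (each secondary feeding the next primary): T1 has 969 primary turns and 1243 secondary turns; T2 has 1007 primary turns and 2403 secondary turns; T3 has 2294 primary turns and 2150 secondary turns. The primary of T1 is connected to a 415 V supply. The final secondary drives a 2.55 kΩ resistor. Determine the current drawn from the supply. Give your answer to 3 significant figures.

I_supply ≈ 1.34 A

Secondary of T1: V = 415.00 × 1243/969 = 532.35 V.
Secondary of T2: V = 532.35 × 2403/1007 = 1270.3 V.
Secondary of T3: V = 1270.3 × 2150/2294 = 1190.6 V.
I_load = 1190.6/2550 = 0.46690 A, so P_out = 1190.6 × 0.46690 = 555.89 W.
All ideal ⇒ P_in = P_out, so I_supply = 555.89/415 = 1.34 A.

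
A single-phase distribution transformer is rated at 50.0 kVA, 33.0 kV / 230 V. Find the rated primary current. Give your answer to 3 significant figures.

I_p ≈ 1.52 A

I_p = S/V_p = 50000/33000 = 1.52 A.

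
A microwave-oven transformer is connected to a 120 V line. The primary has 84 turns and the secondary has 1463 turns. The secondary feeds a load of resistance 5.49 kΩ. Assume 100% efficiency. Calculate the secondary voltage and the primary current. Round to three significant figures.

V_s ≈ 2090 V, I_p ≈ 6.63 A

V_s = V_p × N_s/N_p = 120 × 1463/84 = 2090.0 V.
I_s = V_s/R = 2090.0/5490 = 0.38069 A.
I_p = I_s × N_s/N_p = 0.38069 × 1463/84 = 6.63 A.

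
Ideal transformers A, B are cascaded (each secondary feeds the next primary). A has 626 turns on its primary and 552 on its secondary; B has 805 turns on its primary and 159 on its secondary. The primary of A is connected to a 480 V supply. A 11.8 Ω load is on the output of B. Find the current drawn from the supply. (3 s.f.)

I_supply ≈ 1.23 A

After A: V = 480.00 × 552/626 = 423.26 V.
After B: V = 423.26 × 159/805 = 83.600 V.
I_load = 83.600/11.8 = 7.0848 A, so P_out = 83.600 × 7.0848 = 592.29 W.
All ideal ⇒ P_in = P_out, so I_supply = 592.29/480 = 1.23 A.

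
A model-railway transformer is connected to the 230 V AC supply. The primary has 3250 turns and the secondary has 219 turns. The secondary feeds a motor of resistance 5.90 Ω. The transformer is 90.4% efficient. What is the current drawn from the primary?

I_p ≈ 0.196 A

V_s = 230 × 219/3250 = 15.498 V.
I_s = V_s/R = 15.498/5.90 = 2.6269 A.
P_out = V_s I_s = 15.498 × 2.6269 = 40.712 W.
P_in = P_out/η = 40.712/0.904 = 45.036 W.
I_p = P_in/V_p = 45.036/230 = 0.196 A.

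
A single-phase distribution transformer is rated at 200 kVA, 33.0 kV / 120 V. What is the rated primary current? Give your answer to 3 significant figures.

I_p = S/V_p = 200000/33000 = 6.06 A.

I_p ≈ 6.06 A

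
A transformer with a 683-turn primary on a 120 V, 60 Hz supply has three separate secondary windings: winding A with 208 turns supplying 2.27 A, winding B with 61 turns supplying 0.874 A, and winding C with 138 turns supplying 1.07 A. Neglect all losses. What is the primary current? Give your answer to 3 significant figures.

I_p ≈ 0.986 A

V_A = 120 × 208/683 = 36.545 V; V_B = 120 × 61/683 = 10.717 V; V_C = 120 × 138/683 = 24.246 V.
P_out = V_A I_A + V_B I_B + V_C I_C = 36.545×2.27 + 10.717×0.874 + 24.246×1.07 = 82.956 + 9.3670 + 25.943 = 118.27 W.
Ideal ⇒ P_in = P_out, so I_p = P_out/V_p = 118.27/120 = 0.986 A.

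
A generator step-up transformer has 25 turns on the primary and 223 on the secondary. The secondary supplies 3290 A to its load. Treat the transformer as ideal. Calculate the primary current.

I_p ≈ 29300 A

For an ideal transformer I_p/I_s = N_s/N_p, so I_p = 3290 × 223/25 = 29300 A.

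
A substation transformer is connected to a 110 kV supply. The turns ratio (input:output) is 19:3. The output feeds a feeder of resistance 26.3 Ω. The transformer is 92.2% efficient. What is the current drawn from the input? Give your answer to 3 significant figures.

I_in ≈ 113 A

V_out = 110000 × 3/19 = 17368 V.
I_out = V_out/R = 17368/26.3 = 660.40 A.
P_out = V_out I_out = 17368 × 660.40 = 1.1470×10^7 W.
P_in = P_out/η = 1.1470×10^7/0.922 = 1.2440×10^7 W.
I_in = P_in/V_in = 1.2440×10^7/110000 = 113 A.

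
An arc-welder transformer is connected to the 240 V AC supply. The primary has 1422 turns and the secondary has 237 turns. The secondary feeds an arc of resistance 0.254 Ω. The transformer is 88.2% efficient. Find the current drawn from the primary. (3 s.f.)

V_s = 240 × 237/1422 = 40.000 V.
I_s = V_s/R = 40.000/0.254 = 157.48 A.
P_out = V_s I_s = 40.000 × 157.48 = 6299.2 W.
P_in = P_out/η = 6299.2/0.882 = 7142.0 W.
I_p = P_in/V_p = 7142.0/240 = 29.8 A.

I_p ≈ 29.8 A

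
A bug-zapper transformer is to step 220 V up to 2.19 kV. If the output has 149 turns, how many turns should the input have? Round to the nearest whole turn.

N_in/N_out = V_in/V_out, so N_in = 149 × 220/2190 = 15.0 ≈ 15 turns.

N_in = 15 turns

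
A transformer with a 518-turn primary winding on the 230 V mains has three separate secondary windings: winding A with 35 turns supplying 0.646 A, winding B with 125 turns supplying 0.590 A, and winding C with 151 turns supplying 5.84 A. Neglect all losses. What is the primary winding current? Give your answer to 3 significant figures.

I_p ≈ 1.89 A

V_A = 230 × 35/518 = 15.541 V; V_B = 230 × 125/518 = 55.502 V; V_C = 230 × 151/518 = 67.046 V.
P_out = V_A I_A + V_B I_B + V_C I_C = 15.541×0.646 + 55.502×0.590 + 67.046×5.84 = 10.039 + 32.746 + 391.55 = 434.34 W.
Ideal ⇒ P_in = P_out, so I_p = P_out/V_p = 434.34/230 = 1.89 A.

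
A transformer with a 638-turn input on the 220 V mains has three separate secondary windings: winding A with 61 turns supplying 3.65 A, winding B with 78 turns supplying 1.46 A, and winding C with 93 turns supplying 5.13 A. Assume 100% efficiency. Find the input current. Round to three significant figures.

V_A = 220 × 61/638 = 21.034 V; V_B = 220 × 78/638 = 26.897 V; V_C = 220 × 93/638 = 32.069 V.
P_out = V_A I_A + V_B I_B + V_C I_C = 21.034×3.65 + 26.897×1.46 + 32.069×5.13 = 76.776 + 39.269 + 164.51 = 280.56 W.
Ideal ⇒ P_in = P_out, so I_in = P_out/V_in = 280.56/220 = 1.28 A.

I_in ≈ 1.28 A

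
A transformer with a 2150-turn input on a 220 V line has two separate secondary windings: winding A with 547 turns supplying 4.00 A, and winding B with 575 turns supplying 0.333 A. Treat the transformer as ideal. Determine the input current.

V_A = 220 × 547/2150 = 55.972 V; V_B = 220 × 575/2150 = 58.837 V.
P_out = V_A I_A + V_B I_B = 55.972×4.00 + 58.837×0.333 = 223.89 + 19.593 = 243.48 W.
Ideal ⇒ P_in = P_out, so I_in = P_out/V_in = 243.48/220 = 1.11 A.

I_in ≈ 1.11 A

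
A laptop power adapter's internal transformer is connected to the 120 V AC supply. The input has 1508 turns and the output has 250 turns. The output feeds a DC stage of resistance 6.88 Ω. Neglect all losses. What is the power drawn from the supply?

P ≈ 57.5 W

V_out = V_in × N_out/N_in = 120 × 250/1508 = 19.894 V.
I_out = V_out/R = 19.894/6.88 = 2.8916 A.
I_in = I_out × N_out/N_in = 2.8916 × 250/1508 = 0.47937 A.
P = V_in I_in = 120 × 0.47937 = 57.5 W.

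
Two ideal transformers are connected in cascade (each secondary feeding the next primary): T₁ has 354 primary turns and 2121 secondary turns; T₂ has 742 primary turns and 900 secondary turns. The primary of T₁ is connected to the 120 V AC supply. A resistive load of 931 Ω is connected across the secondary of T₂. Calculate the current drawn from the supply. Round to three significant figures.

I_supply ≈ 6.81 A

Secondary of T₁: V = 120.00 × 2121/354 = 718.98 V.
Secondary of T₂: V = 718.98 × 900/742 = 872.08 V.
I_load = 872.08/931 = 0.93672 A, so P_out = 872.08 × 0.93672 = 816.89 W.
All ideal ⇒ P_in = P_out, so I_supply = 816.89/120 = 6.81 A.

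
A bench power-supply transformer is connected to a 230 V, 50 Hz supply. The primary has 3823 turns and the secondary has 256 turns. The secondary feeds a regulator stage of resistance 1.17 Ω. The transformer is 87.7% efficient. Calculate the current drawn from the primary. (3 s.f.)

V_s = 230 × 256/3823 = 15.402 V.
I_s = V_s/R = 15.402/1.17 = 13.164 A.
P_out = V_s I_s = 15.402 × 13.164 = 202.74 W.
P_in = P_out/η = 202.74/0.877 = 231.18 W.
I_p = P_in/V_p = 231.18/230 = 1.01 A.

I_p ≈ 1.01 A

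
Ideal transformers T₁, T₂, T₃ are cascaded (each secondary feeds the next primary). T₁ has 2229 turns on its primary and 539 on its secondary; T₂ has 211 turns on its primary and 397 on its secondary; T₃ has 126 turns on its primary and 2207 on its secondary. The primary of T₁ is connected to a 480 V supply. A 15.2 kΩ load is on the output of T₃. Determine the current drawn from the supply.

I_supply ≈ 2.01 A

Secondary of T₁: V = 480.00 × 539/2229 = 116.07 V.
Secondary of T₂: V = 116.07 × 397/211 = 218.39 V.
Secondary of T₃: V = 218.39 × 2207/126 = 3825.2 V.
I_load = 3825.2/15200 = 0.25166 A, so P_out = 3825.2 × 0.25166 = 962.67 W.
All ideal ⇒ P_in = P_out, so I_supply = 962.67/480 = 2.01 A.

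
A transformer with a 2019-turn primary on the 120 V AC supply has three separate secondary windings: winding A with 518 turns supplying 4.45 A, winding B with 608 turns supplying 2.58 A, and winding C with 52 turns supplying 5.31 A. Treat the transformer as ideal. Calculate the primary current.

V_A = 120 × 518/2019 = 30.788 V; V_B = 120 × 608/2019 = 36.137 V; V_C = 120 × 52/2019 = 3.0906 V.
P_out = V_A I_A + V_B I_B + V_C I_C = 30.788×4.45 + 36.137×2.58 + 3.0906×5.31 = 137.00 + 93.233 + 16.411 = 246.65 W.
Ideal ⇒ P_in = P_out, so I_p = P_out/V_p = 246.65/120 = 2.06 A.

I_p ≈ 2.06 A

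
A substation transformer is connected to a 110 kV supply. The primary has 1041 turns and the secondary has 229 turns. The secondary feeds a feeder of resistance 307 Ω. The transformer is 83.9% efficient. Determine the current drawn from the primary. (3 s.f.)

V_s = 110000 × 229/1041 = 24198 V.
I_s = V_s/R = 24198/307 = 78.820 A.
P_out = V_s I_s = 24198 × 78.820 = 1.9073×10^6 W.
P_in = P_out/η = 1.9073×10^6/0.839 = 2.2733×10^6 W.
I_p = P_in/V_p = 2.2733×10^6/110000 = 20.7 A.

I_p ≈ 20.7 A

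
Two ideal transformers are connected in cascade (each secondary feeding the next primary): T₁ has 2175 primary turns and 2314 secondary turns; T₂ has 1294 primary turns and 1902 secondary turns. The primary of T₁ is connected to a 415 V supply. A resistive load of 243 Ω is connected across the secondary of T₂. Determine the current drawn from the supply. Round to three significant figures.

After T₁: V = 415.00 × 2314/2175 = 441.52 V.
After T₂: V = 441.52 × 1902/1294 = 648.98 V.
I_load = 648.98/243 = 2.6707 A, so P_out = 648.98 × 2.6707 = 1733.2 W.
All ideal ⇒ P_in = P_out, so I_supply = 1733.2/415 = 4.18 A.

I_supply ≈ 4.18 A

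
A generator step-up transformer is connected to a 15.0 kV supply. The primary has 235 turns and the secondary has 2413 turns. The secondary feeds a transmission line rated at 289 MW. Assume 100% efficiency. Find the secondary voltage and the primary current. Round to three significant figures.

V_s ≈ 154000 V, I_p ≈ 19300 A

V_s = V_p × N_s/N_p = 15000 × 2413/235 = 154020 V.
I_s = P/V_s = 2.89×10^8/154020 = 1876.4 A.
I_p = I_s × N_s/N_p = 1876.4 × 2413/235 = 19300 A.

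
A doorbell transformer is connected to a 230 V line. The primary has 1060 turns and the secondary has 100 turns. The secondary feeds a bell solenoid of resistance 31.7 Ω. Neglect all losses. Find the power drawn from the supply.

P ≈ 14.9 W

V_s = V_p × N_s/N_p = 230 × 100/1060 = 21.698 V.
I_s = V_s/R = 21.698/31.7 = 0.68448 A.
I_p = I_s × N_s/N_p = 0.68448 × 100/1060 = 0.064574 A.
P = V_p I_p = 230 × 0.064574 = 14.9 W.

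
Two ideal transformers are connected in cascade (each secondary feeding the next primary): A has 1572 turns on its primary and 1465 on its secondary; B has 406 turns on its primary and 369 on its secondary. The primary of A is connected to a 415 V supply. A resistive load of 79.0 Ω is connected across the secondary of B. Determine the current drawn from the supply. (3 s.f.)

Secondary of A: V = 415.00 × 1465/1572 = 386.75 V.
Secondary of B: V = 386.75 × 369/406 = 351.51 V.
I_load = 351.51/79.0 = 4.4495 A, so P_out = 351.51 × 4.4495 = 1564.0 W.
All ideal ⇒ P_in = P_out, so I_supply = 1564.0/415 = 3.77 A.

I_supply ≈ 3.77 A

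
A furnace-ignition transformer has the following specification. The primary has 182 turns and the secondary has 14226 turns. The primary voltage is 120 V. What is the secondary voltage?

V_s ≈ 9380 V

V_s/V_p = N_s/N_p, so V_s = 120 × 14226/182 = 9380 V.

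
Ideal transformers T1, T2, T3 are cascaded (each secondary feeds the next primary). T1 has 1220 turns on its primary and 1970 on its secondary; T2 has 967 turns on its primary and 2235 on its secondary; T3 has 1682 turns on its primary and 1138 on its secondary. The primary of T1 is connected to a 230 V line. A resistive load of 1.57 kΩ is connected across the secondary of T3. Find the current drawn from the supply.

Secondary of T1: V = 230.00 × 1970/1220 = 371.39 V.
Secondary of T2: V = 371.39 × 2235/967 = 858.39 V.
Secondary of T3: V = 858.39 × 1138/1682 = 580.77 V.
I_load = 580.77/1570 = 0.36991 A, so P_out = 580.77 × 0.36991 = 214.83 W.
All ideal ⇒ P_in = P_out, so I_supply = 214.83/230 = 0.934 A.

I_supply ≈ 0.934 A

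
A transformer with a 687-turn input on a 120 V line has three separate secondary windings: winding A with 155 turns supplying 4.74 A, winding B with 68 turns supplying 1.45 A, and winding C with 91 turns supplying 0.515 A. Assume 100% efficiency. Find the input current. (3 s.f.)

V_A = 120 × 155/687 = 27.074 V; V_B = 120 × 68/687 = 11.878 V; V_C = 120 × 91/687 = 15.895 V.
P_out = V_A I_A + V_B I_B + V_C I_C = 27.074×4.74 + 11.878×1.45 + 15.895×0.515 = 128.33 + 17.223 + 8.1860 = 153.74 W.
Ideal ⇒ P_in = P_out, so I_in = P_out/V_in = 153.74/120 = 1.28 A.

I_in ≈ 1.28 A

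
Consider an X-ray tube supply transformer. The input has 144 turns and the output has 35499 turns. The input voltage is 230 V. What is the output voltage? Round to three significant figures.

V_out/V_in = N_out/N_in, so V_out = 230 × 35499/144 = 56700 V.

V_out ≈ 56700 V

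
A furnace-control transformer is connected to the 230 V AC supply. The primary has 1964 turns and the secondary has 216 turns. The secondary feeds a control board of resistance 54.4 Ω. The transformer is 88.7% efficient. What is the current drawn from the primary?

I_p ≈ 0.0577 A

V_s = 230 × 216/1964 = 25.295 V.
I_s = V_s/R = 25.295/54.4 = 0.46499 A.
P_out = V_s I_s = 25.295 × 0.46499 = 11.762 W.
P_in = P_out/η = 11.762/0.887 = 13.260 W.
I_p = P_in/V_p = 13.260/230 = 0.0577 A.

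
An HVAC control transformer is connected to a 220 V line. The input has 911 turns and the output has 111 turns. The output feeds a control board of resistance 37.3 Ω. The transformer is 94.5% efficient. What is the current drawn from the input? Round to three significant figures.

I_in ≈ 0.0927 A

V_out = 220 × 111/911 = 26.806 V.
I_out = V_out/R = 26.806/37.3 = 0.71865 A.
P_out = V_out I_out = 26.806 × 0.71865 = 19.264 W.
P_in = P_out/η = 19.264/0.945 = 20.385 W.
I_in = P_in/V_in = 20.385/220 = 0.0927 A.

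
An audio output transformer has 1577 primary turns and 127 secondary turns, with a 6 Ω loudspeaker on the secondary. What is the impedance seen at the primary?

Z_p ≈ 925 Ω

Z_p = (N_p/N_s)² × Z_s = (1577/127)² × 6 = 925 Ω.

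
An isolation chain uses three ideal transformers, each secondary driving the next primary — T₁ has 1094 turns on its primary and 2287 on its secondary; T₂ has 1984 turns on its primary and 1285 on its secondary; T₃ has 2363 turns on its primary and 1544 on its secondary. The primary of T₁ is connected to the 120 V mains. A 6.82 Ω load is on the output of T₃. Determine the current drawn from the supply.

Secondary of T₁: V = 120.00 × 2287/1094 = 250.86 V.
Secondary of T₂: V = 250.86 × 1285/1984 = 162.48 V.
Secondary of T₃: V = 162.48 × 1544/2363 = 106.16 V.
I_load = 106.16/6.82 = 15.566 A, so P_out = 106.16 × 15.566 = 1652.6 W.
All ideal ⇒ P_in = P_out, so I_supply = 1652.6/120 = 13.8 A.

I_supply ≈ 13.8 A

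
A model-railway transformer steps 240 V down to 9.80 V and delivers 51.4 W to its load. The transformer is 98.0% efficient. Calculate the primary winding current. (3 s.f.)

P_in = P_out/η = 51.4/0.980 = 52.449 W.
I_p = P_in/V_p = 52.449/240 = 0.219 A.

I_p ≈ 0.219 A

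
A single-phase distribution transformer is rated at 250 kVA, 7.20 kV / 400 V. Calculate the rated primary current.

I_p = S/V_p = 250000/7200 = 34.7 A.

I_p ≈ 34.7 A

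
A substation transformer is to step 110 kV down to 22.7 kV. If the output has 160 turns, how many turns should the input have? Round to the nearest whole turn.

N_in = 775 turns

N_in/N_out = V_in/V_out, so N_in = 160 × 110000/22700 = 775.3 ≈ 775 turns.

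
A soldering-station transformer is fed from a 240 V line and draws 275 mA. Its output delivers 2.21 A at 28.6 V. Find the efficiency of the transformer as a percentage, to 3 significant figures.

P_in = 240 × 0.275 = 66.0000 W.
P_out = 28.6 × 2.21 = 63.2060 W.
η = P_out/P_in = 63.2060/66.0000 = 0.958.

η ≈ 95.8%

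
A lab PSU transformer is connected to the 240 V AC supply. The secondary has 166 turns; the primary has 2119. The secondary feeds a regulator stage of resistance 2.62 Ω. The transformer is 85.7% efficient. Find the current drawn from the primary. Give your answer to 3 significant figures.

I_p ≈ 0.656 A

V_s = 240 × 166/2119 = 18.801 V.
I_s = V_s/R = 18.801/2.62 = 7.1761 A.
P_out = V_s I_s = 18.801 × 7.1761 = 134.92 W.
P_in = P_out/η = 134.92/0.857 = 157.43 W.
I_p = P_in/V_p = 157.43/240 = 0.656 A.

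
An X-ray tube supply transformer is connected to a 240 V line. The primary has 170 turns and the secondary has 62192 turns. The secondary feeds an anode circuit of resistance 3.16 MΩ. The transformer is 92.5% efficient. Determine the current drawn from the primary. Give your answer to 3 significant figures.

I_p ≈ 11.0 A

V_s = 240 × 62192/170 = 87800 V.
I_s = V_s/R = 87800/(3.16×10^6) = 0.027785 A.
P_out = V_s I_s = 87800 × 0.027785 = 2439.5 W.
P_in = P_out/η = 2439.5/0.925 = 2637.3 W.
I_p = P_in/V_p = 2637.3/240 = 11.0 A.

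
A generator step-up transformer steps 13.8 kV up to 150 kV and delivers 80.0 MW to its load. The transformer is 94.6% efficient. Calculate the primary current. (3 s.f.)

P_in = P_out/η = 8.00×10^7/0.946 = 8.4567×10^7 W.
I_p = P_in/V_p = 8.4567×10^7/13800 = 6130 A.

I_p ≈ 6130 A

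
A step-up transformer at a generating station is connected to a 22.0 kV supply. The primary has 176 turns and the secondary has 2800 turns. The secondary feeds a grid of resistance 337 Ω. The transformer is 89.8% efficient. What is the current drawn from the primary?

I_p ≈ 18400 A

V_s = 22000 × 2800/176 = 350000 V.
I_s = V_s/R = 350000/337 = 1038.6 A.
P_out = V_s I_s = 350000 × 1038.6 = 3.6350×10^8 W.
P_in = P_out/η = 3.6350×10^8/0.898 = 4.0479×10^8 W.
I_p = P_in/V_p = 4.0479×10^8/22000 = 18400 A.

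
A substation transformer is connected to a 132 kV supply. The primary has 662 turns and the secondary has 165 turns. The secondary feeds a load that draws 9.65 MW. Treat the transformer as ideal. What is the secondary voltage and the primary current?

V_s ≈ 32900 V, I_p ≈ 73.1 A

V_s = V_p × N_s/N_p = 132000 × 165/662 = 32900 V.
I_s = P/V_s = 9.65×10^6/32900 = 293.31 A.
I_p = I_s × N_s/N_p = 293.31 × 165/662 = 73.1 A.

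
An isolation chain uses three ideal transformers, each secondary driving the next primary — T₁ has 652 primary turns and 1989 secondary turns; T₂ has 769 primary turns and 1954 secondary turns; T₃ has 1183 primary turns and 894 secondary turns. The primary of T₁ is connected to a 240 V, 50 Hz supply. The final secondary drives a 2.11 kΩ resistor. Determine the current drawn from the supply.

After T₁: V = 240.00 × 1989/652 = 732.15 V.
After T₂: V = 732.15 × 1954/769 = 1860.4 V.
After T₃: V = 1860.4 × 894/1183 = 1405.9 V.
I_load = 1405.9/2110 = 0.66630 A, so P_out = 1405.9 × 0.66630 = 936.73 W.
All ideal ⇒ P_in = P_out, so I_supply = 936.73/240 = 3.90 A.

I_supply ≈ 3.90 A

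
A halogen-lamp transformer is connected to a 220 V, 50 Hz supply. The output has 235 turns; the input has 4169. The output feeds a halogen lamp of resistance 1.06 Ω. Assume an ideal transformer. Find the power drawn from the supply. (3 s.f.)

P ≈ 145 W

V_out = V_in × N_out/N_in = 220 × 235/4169 = 12.401 V.
I_out = V_out/R = 12.401/1.06 = 11.699 A.
I_in = I_out × N_out/N_in = 11.699 × 235/4169 = 0.65946 A.
P = V_in I_in = 220 × 0.65946 = 145 W.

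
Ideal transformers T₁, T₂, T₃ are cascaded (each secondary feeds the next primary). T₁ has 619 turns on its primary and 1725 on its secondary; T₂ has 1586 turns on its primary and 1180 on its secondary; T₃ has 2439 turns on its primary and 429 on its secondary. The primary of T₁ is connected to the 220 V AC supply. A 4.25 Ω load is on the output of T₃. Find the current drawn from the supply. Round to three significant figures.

I_supply ≈ 6.88 A

Secondary of T₁: V = 220.00 × 1725/619 = 613.09 V.
Secondary of T₂: V = 613.09 × 1180/1586 = 456.14 V.
Secondary of T₃: V = 456.14 × 429/2439 = 80.232 V.
I_load = 80.232/4.25 = 18.878 A, so P_out = 80.232 × 18.878 = 1514.6 W.
All ideal ⇒ P_in = P_out, so I_supply = 1514.6/220 = 6.88 A.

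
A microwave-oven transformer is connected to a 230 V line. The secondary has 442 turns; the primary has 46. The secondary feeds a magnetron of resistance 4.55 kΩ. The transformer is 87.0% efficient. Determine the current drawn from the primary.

I_p ≈ 5.36 A

V_s = 230 × 442/46 = 2210.0 V.
I_s = V_s/R = 2210.0/4550 = 0.48571 A.
P_out = V_s I_s = 2210.0 × 0.48571 = 1073.4 W.
P_in = P_out/η = 1073.4/0.870 = 1233.8 W.
I_p = P_in/V_p = 1233.8/230 = 5.36 A.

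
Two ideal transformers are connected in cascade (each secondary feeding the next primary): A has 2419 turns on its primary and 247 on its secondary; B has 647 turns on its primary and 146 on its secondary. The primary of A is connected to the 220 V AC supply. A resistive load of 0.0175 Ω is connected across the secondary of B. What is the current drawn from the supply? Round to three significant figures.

Secondary of A: V = 220.00 × 247/2419 = 22.464 V.
Secondary of B: V = 22.464 × 146/647 = 5.0691 V.
I_load = 5.0691/0.0175 = 289.66 A, so P_out = 5.0691 × 289.66 = 1468.3 W.
All ideal ⇒ P_in = P_out, so I_supply = 1468.3/220 = 6.67 A.

I_supply ≈ 6.67 A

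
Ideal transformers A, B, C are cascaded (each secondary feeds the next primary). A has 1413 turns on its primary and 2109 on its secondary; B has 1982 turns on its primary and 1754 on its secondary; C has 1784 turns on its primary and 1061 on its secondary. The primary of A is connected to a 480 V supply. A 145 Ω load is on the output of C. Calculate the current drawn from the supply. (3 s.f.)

I_supply ≈ 2.04 A

After A: V = 480.00 × 2109/1413 = 716.43 V.
After B: V = 716.43 × 1754/1982 = 634.02 V.
After C: V = 634.02 × 1061/1784 = 377.07 V.
I_load = 377.07/145 = 2.6005 A, so P_out = 377.07 × 2.6005 = 980.56 W.
All ideal ⇒ P_in = P_out, so I_supply = 980.56/480 = 2.04 A.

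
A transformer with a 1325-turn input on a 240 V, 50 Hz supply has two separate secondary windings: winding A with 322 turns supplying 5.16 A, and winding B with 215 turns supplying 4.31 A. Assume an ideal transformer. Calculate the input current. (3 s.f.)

I_in ≈ 1.95 A

V_A = 240 × 322/1325 = 58.325 V; V_B = 240 × 215/1325 = 38.943 V.
P_out = V_A I_A + V_B I_B = 58.325×5.16 + 38.943×4.31 = 300.95 + 167.85 = 468.80 W.
Ideal ⇒ P_in = P_out, so I_in = P_out/V_in = 468.80/240 = 1.95 A.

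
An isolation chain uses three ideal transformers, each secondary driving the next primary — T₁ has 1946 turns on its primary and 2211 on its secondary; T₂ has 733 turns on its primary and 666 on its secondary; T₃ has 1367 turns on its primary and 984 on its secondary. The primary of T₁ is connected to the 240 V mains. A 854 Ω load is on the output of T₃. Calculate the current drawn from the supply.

Secondary of T₁: V = 240.00 × 2211/1946 = 272.68 V.
Secondary of T₂: V = 272.68 × 666/733 = 247.76 V.
Secondary of T₃: V = 247.76 × 984/1367 = 178.34 V.
I_load = 178.34/854 = 0.20883 A, so P_out = 178.34 × 0.20883 = 37.243 W.
All ideal ⇒ P_in = P_out, so I_supply = 37.243/240 = 0.155 A.

I_supply ≈ 0.155 A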